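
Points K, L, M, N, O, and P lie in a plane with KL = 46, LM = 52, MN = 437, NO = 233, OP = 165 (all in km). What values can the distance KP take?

The maximum is all hops collinear in one direction: 46 + 52 + 437 + 233 + 165 = 933.
The longest hop is 437; the others sum to 496. Since 437 ≤ 496, the path can fold back on itself completely, so the minimum distance is 0.

0 ≤ KP ≤ 933 km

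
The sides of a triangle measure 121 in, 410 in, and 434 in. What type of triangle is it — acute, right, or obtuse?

obtuse

Compare the square of the longest side to the sum of squares of the other two: 121² + 410² = 182741 < 188356 = 434².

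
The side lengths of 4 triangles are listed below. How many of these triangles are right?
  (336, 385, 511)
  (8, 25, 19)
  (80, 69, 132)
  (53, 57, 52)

1

(336,385,511): 336²+385² = 261121 = 511² → right
(8,25,19): 8²+19² = 425 < 625 = 25² → obtuse
(80,69,132): 69²+80² = 11161 < 17424 = 132² → obtuse
(53,57,52): 52²+53² = 5513 > 3249 = 57² → acute
1 of the 4 is right.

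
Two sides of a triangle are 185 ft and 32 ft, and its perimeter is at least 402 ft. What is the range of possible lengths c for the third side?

Triangle inequality alone gives 153 < c < 217.
The perimeter condition gives c ≥ 402 − 185 − 32 = 185.
Intersecting the two: 185 ≤ c < 217.

185 ≤ c < 217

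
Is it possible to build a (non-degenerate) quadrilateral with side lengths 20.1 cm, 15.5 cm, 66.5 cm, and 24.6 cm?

No

For a quadrilateral, each side must be shorter than the sum of the others.
Here the longest side is 66.5, but the remaining 3 sides sum to only 60.2.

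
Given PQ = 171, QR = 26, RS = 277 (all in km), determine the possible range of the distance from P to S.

80 ≤ PS ≤ 474 km

The maximum is all hops collinear in one direction: 171 + 26 + 277 = 474.
The longest hop is 277; the others sum to 197. Folding the others back against it leaves at least 277 − 197 = 80.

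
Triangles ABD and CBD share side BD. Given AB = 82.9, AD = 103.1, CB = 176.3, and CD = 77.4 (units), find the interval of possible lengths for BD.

98.9 < BD < 186.0

From triangle ABD: |82.9 − 103.1| < BD < 82.9 + 103.1, i.e. 20.2 < BD < 186.0.
From triangle CBD: 98.9 < BD < 253.7.
Both must hold, so BD lies in the intersection.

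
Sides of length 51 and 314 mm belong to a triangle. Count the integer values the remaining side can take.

101

The third side lies in the open interval (263, 365).
Integers from 264 to 364 inclusive: 364 − 264 + 1 = 101.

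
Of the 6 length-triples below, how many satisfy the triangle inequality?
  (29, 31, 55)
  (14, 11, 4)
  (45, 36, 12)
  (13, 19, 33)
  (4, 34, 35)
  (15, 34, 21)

5

(29,31,55): 29+31 > 55 → valid
(4,11,14): 4+11 > 14 → valid
(12,36,45): 12+36 > 45 → valid
(13,19,33): 13+19 ≤ 33 → not valid
(4,34,35): 4+34 > 35 → valid
(15,21,34): 15+21 > 34 → valid
5 of the 6 triples form a triangle.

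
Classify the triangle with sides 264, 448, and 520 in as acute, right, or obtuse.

Compare the square of the longest side to the sum of squares of the other two: 264² + 448² = 270400 = 520².

right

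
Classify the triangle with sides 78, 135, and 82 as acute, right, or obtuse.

obtuse

Compare the square of the longest side to the sum of squares of the other two: 78² + 82² = 12808 < 18225 = 135².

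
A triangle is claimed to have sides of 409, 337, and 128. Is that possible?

The longest side is 409, and the other two sum to 465.
Since 465 > 409, the triangle inequality holds.

Yes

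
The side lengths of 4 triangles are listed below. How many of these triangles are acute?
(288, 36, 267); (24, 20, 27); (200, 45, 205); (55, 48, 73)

(288,36,267): 36²+267² = 72585 < 82944 = 288² → obtuse
(24,20,27): 20²+24² = 976 > 729 = 27² → acute
(200,45,205): 45²+200² = 42025 = 205² → right
(55,48,73): 48²+55² = 5329 = 73² → right
1 of the 4 is acute.

1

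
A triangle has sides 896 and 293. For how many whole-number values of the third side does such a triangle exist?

585

The third side lies in the open interval (603, 1189).
Integers from 604 to 1188 inclusive: 1188 − 604 + 1 = 585.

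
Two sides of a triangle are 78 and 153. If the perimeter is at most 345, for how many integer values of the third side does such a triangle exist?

Triangle inequality: 75 < x < 231. Perimeter ≤ 345 gives x ≤ 345 − 78 − 153 = 114.
So 75 < x ≤ 114; integers 76 through 114: 39 values.

39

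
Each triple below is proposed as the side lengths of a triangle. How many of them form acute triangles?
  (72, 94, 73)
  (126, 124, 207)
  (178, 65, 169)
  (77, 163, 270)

2

(72,94,73): 72²+73² = 10513 > 8836 = 94² → acute
(126,124,207): 124²+126² = 31252 < 42849 = 207² → obtuse
(178,65,169): 65²+169² = 32786 > 31684 = 178² → acute
(77,163,270): 77+163 ≤ 270, not a triangle
2 of the 4 are acute.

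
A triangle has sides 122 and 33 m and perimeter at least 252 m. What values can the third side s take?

Triangle inequality alone gives 89 < s < 155.
The perimeter condition gives s ≥ 252 − 122 − 33 = 97.
Intersecting the two: 97 ≤ s < 155.

97 ≤ s < 155 m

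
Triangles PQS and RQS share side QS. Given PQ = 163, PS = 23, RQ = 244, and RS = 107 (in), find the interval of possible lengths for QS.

From triangle PQS: |163 − 23| < QS < 163 + 23, i.e. 140 < QS < 186.
From triangle RQS: 137 < QS < 351.
Both must hold, so QS lies in the intersection.

140 < QS < 186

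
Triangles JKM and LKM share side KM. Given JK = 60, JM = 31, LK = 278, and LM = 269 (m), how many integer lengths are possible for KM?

61

From triangle JKM: 29 < KM < 91.
From triangle LKM: 9 < KM < 547.
Intersection: 29 < KM < 91, so integers 30 through 90: 61 values.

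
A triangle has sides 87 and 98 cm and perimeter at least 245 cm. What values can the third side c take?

60 ≤ c < 185 cm

Triangle inequality alone gives 11 < c < 185.
The perimeter condition gives c ≥ 245 − 87 − 98 = 60.
Intersecting the two: 60 ≤ c < 185.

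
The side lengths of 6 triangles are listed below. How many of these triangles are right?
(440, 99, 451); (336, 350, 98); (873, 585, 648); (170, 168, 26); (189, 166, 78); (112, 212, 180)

(440,99,451): 99²+440² = 203401 = 451² → right
(336,350,98): 98²+336² = 122500 = 350² → right
(873,585,648): 585²+648² = 762129 = 873² → right
(170,168,26): 26²+168² = 28900 = 170² → right
(189,166,78): 78²+166² = 33640 < 35721 = 189² → obtuse
(112,212,180): 112²+180² = 44944 = 212² → right
5 of the 6 are right.

5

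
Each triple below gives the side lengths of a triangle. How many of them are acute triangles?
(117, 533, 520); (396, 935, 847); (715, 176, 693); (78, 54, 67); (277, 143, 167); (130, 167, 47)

(117,533,520): 117²+520² = 284089 = 533² → right
(396,935,847): 396²+847² = 874225 = 935² → right
(715,176,693): 176²+693² = 511225 = 715² → right
(78,54,67): 54²+67² = 7405 > 6084 = 78² → acute
(277,143,167): 143²+167² = 48338 < 76729 = 277² → obtuse
(130,167,47): 47²+130² = 19109 < 27889 = 167² → obtuse
1 of the 6 is acute.

1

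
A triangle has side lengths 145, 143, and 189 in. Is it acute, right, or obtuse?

acute

Compare the square of the longest side to the sum of squares of the other two: 143² + 145² = 41474 > 35721 = 189².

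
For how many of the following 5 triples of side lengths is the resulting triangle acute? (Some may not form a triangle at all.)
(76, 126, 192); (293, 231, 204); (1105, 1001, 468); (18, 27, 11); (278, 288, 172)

(76,126,192): 76²+126² = 21652 < 36864 = 192² → obtuse
(293,231,204): 204²+231² = 94977 > 85849 = 293² → acute
(1105,1001,468): 468²+1001² = 1221025 = 1105² → right
(18,27,11): 11²+18² = 445 < 729 = 27² → obtuse
(278,288,172): 172²+278² = 106868 > 82944 = 288² → acute
2 of the 5 are acute.

2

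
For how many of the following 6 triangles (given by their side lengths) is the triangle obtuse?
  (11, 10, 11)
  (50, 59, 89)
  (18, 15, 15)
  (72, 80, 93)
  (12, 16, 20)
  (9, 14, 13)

1

(11,10,11): 10²+11² = 221 > 121 = 11² → acute
(50,59,89): 50²+59² = 5981 < 7921 = 89² → obtuse
(18,15,15): 15²+15² = 450 > 324 = 18² → acute
(72,80,93): 72²+80² = 11584 > 8649 = 93² → acute
(12,16,20): 12²+16² = 400 = 20² → right
(9,14,13): 9²+13² = 250 > 196 = 14² → acute
1 of the 6 is obtuse.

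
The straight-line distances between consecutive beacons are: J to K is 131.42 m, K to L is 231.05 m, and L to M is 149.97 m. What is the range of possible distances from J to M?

The maximum is all hops collinear in one direction: 131.42 + 231.05 + 149.97 = 512.44.
The longest hop is 231.05; the others sum to 281.39. Since 231.05 ≤ 281.39, the path can fold back on itself completely, so the minimum distance is 0.

0 ≤ JM ≤ 512.44 m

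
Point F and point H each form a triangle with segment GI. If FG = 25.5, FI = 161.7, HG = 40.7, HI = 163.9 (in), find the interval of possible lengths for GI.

136.2 < GI < 187.2

From triangle FGI: |25.5 − 161.7| < GI < 25.5 + 161.7, i.e. 136.2 < GI < 187.2.
From triangle HGI: 123.2 < GI < 204.6.
Both must hold, so GI lies in the intersection.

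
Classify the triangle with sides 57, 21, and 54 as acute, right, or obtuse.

Compare the square of the longest side to the sum of squares of the other two: 21² + 54² = 3357 > 3249 = 57².

acute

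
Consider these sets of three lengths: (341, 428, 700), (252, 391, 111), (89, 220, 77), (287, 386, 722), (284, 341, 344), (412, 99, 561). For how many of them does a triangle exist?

(341,428,700): 341+428 > 700 → valid
(111,252,391): 111+252 ≤ 391 → not valid
(77,89,220): 77+89 ≤ 220 → not valid
(287,386,722): 287+386 ≤ 722 → not valid
(284,341,344): 284+341 > 344 → valid
(99,412,561): 99+412 ≤ 561 → not valid
2 of the 6 triples form a triangle.

2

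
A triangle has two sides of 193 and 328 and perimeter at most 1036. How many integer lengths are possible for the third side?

Triangle inequality: 135 < x < 521. Perimeter ≤ 1036 gives x ≤ 1036 − 193 − 328 = 515.
So 135 < x ≤ 515; integers 136 through 515: 380 values.

380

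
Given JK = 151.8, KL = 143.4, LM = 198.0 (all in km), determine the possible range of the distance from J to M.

0 ≤ JM ≤ 493.2 km

The maximum is all hops collinear in one direction: 151.8 + 143.4 + 198.0 = 493.2.
The longest hop is 198.0; the others sum to 295.2. Since 198.0 ≤ 295.2, the path can fold back on itself completely, so the minimum distance is 0.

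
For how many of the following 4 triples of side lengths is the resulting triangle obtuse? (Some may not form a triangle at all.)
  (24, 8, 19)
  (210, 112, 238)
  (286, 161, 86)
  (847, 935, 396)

(24,8,19): 8²+19² = 425 < 576 = 24² → obtuse
(210,112,238): 112²+210² = 56644 = 238² → right
(286,161,86): 86+161 ≤ 286, not a triangle
(847,935,396): 396²+847² = 874225 = 935² → right
1 of the 4 is obtuse.

1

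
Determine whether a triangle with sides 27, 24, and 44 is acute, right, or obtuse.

Compare the square of the longest side to the sum of squares of the other two: 24² + 27² = 1305 < 1936 = 44².

obtuse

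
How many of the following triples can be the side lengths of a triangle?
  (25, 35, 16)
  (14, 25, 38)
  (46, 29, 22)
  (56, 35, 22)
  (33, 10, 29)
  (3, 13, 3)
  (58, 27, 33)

(16,25,35): 16+25 > 35 → valid
(14,25,38): 14+25 > 38 → valid
(22,29,46): 22+29 > 46 → valid
(22,35,56): 22+35 > 56 → valid
(10,29,33): 10+29 > 33 → valid
(3,3,13): 3+3 ≤ 13 → not valid
(27,33,58): 27+33 > 58 → valid
6 of the 7 triples form a triangle.

6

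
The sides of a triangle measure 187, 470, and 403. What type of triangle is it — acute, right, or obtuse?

Compare the square of the longest side to the sum of squares of the other two: 187² + 403² = 197378 < 220900 = 470².

obtuse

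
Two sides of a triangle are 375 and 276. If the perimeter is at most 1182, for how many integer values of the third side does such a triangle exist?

Triangle inequality: 99 < x < 651. Perimeter ≤ 1182 gives x ≤ 1182 − 375 − 276 = 531.
So 99 < x ≤ 531; integers 100 through 531: 432 values.

432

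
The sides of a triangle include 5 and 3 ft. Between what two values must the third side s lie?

By the triangle inequality, s must be less than 5 + 3 = 8 and greater than |5 − 3| = 2.

2 < s < 8 (ft)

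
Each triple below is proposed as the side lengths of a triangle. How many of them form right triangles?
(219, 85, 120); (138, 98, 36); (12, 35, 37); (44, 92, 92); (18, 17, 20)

(219,85,120): 85+120 ≤ 219, not a triangle
(138,98,36): 36+98 ≤ 138, not a triangle
(12,35,37): 12²+35² = 1369 = 37² → right
(44,92,92): 44²+92² = 10400 > 8464 = 92² → acute
(18,17,20): 17²+18² = 613 > 400 = 20² → acute
1 of the 5 is right.

1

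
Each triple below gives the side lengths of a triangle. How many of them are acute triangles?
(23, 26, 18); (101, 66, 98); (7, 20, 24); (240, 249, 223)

3

(23,26,18): 18²+23² = 853 > 676 = 26² → acute
(101,66,98): 66²+98² = 13960 > 10201 = 101² → acute
(7,20,24): 7²+20² = 449 < 576 = 24² → obtuse
(240,249,223): 223²+240² = 107329 > 62001 = 249² → acute
3 of the 4 are acute.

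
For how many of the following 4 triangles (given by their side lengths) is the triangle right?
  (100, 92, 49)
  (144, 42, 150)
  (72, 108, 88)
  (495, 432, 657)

(100,92,49): 49²+92² = 10865 > 10000 = 100² → acute
(144,42,150): 42²+144² = 22500 = 150² → right
(72,108,88): 72²+88² = 12928 > 11664 = 108² → acute
(495,432,657): 432²+495² = 431649 = 657² → right
2 of the 4 are right.

2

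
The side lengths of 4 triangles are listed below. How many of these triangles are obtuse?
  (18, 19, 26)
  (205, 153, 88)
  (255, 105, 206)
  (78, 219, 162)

(18,19,26): 18²+19² = 685 > 676 = 26² → acute
(205,153,88): 88²+153² = 31153 < 42025 = 205² → obtuse
(255,105,206): 105²+206² = 53461 < 65025 = 255² → obtuse
(78,219,162): 78²+162² = 32328 < 47961 = 219² → obtuse
3 of the 4 are obtuse.

3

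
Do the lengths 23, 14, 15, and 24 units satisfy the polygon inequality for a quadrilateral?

A quadrilateral exists iff every side is shorter than the sum of the others — equivalently, the longest side is less than the sum of the rest.
Longest side 24 < 52 (sum of the remaining 3), so yes.

Yes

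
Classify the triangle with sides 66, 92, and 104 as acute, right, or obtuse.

Compare the square of the longest side to the sum of squares of the other two: 66² + 92² = 12820 > 10816 = 104².

acute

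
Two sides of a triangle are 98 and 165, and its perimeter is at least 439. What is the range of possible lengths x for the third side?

Triangle inequality alone gives 67 < x < 263.
The perimeter condition gives x ≥ 439 − 98 − 165 = 176.
Intersecting the two: 176 ≤ x < 263.

176 ≤ x < 263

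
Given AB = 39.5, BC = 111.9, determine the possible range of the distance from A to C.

By the triangle inequality, |39.5 − 111.9| ≤ AC ≤ 39.5 + 111.9.

72.4 ≤ AC ≤ 151.4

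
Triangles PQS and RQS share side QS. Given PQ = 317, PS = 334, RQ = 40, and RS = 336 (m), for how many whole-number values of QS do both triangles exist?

From triangle PQS: 17 < QS < 651.
From triangle RQS: 296 < QS < 376.
Intersection: 296 < QS < 376, so integers 297 through 375: 79 values.

79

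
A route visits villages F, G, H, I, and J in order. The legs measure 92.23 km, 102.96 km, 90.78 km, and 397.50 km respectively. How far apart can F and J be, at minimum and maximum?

111.53 ≤ FJ ≤ 683.47 km

The maximum is all hops collinear in one direction: 92.23 + 102.96 + 90.78 + 397.50 = 683.47.
The longest hop is 397.50; the others sum to 285.97. Folding the others back against it leaves at least 397.50 − 285.97 = 111.53.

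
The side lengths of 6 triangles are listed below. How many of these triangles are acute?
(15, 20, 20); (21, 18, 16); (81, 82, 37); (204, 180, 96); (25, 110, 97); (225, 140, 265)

3

(15,20,20): 15²+20² = 625 > 400 = 20² → acute
(21,18,16): 16²+18² = 580 > 441 = 21² → acute
(81,82,37): 37²+81² = 7930 > 6724 = 82² → acute
(204,180,96): 96²+180² = 41616 = 204² → right
(25,110,97): 25²+97² = 10034 < 12100 = 110² → obtuse
(225,140,265): 140²+225² = 70225 = 265² → right
3 of the 6 are acute.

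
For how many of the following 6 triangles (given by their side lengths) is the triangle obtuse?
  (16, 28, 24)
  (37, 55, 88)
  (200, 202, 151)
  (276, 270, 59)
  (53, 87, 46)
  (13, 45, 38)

(16,28,24): 16²+24² = 832 > 784 = 28² → acute
(37,55,88): 37²+55² = 4394 < 7744 = 88² → obtuse
(200,202,151): 151²+200² = 62801 > 40804 = 202² → acute
(276,270,59): 59²+270² = 76381 > 76176 = 276² → acute
(53,87,46): 46²+53² = 4925 < 7569 = 87² → obtuse
(13,45,38): 13²+38² = 1613 < 2025 = 45² → obtuse
3 of the 6 are obtuse.

3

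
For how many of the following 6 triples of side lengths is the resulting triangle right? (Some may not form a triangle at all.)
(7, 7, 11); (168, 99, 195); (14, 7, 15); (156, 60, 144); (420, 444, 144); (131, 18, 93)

3

(7,7,11): 7²+7² = 98 < 121 = 11² → obtuse
(168,99,195): 99²+168² = 38025 = 195² → right
(14,7,15): 7²+14² = 245 > 225 = 15² → acute
(156,60,144): 60²+144² = 24336 = 156² → right
(420,444,144): 144²+420² = 197136 = 444² → right
(131,18,93): 18+93 ≤ 131, not a triangle
3 of the 6 are right.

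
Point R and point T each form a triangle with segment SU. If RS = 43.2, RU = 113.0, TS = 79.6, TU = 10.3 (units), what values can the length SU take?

From triangle RSU: |43.2 − 113.0| < SU < 43.2 + 113.0, i.e. 69.8 < SU < 156.2.
From triangle TSU: 69.3 < SU < 89.9.
Both must hold, so SU lies in the intersection.

69.8 < SU < 89.9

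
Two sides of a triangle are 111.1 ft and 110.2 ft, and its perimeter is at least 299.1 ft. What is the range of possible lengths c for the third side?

Triangle inequality alone gives 0.9 < c < 221.3.
The perimeter condition gives c ≥ 299.1 − 111.1 − 110.2 = 77.8.
Intersecting the two: 77.8 ≤ c < 221.3.

77.8 ≤ c < 221.3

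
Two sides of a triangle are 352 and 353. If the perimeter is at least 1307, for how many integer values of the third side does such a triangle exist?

Triangle inequality: 1 < x < 705. Perimeter ≥ 1307 gives x ≥ 1307 − 352 − 353 = 602.
So 602 ≤ x < 705; integers 602 through 704: 103 values.

103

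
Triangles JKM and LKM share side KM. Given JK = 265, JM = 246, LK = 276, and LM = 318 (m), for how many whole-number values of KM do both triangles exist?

468

From triangle JKM: 19 < KM < 511.
From triangle LKM: 42 < KM < 594.
Intersection: 42 < KM < 511, so integers 43 through 510: 468 values.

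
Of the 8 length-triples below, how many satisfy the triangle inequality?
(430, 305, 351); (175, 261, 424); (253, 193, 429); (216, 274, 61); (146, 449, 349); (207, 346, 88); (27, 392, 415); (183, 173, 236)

(305,351,430): 305+351 > 430 → valid
(175,261,424): 175+261 > 424 → valid
(193,253,429): 193+253 > 429 → valid
(61,216,274): 61+216 > 274 → valid
(146,349,449): 146+349 > 449 → valid
(88,207,346): 88+207 ≤ 346 → not valid
(27,392,415): 27+392 > 415 → valid
(173,183,236): 173+183 > 236 → valid
7 of the 8 triples form a triangle.

7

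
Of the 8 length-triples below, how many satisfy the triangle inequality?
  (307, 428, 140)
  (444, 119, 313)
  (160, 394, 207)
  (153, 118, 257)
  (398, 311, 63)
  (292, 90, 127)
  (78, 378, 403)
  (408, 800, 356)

3

(140,307,428): 140+307 > 428 → valid
(119,313,444): 119+313 ≤ 444 → not valid
(160,207,394): 160+207 ≤ 394 → not valid
(118,153,257): 118+153 > 257 → valid
(63,311,398): 63+311 ≤ 398 → not valid
(90,127,292): 90+127 ≤ 292 → not valid
(78,378,403): 78+378 > 403 → valid
(356,408,800): 356+408 ≤ 800 → not valid
3 of the 8 triples form a triangle.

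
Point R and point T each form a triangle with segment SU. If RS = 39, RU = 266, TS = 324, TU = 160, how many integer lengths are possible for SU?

From triangle RSU: 227 < SU < 305.
From triangle TSU: 164 < SU < 484.
Intersection: 227 < SU < 305, so integers 228 through 304: 77 values.

77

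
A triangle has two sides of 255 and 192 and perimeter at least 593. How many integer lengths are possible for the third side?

301

Triangle inequality: 63 < x < 447. Perimeter ≥ 593 gives x ≥ 593 − 255 − 192 = 146.
So 146 ≤ x < 447; integers 146 through 446: 301 values.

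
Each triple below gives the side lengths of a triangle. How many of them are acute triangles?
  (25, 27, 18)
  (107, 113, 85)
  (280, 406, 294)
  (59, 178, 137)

2

(25,27,18): 18²+25² = 949 > 729 = 27² → acute
(107,113,85): 85²+107² = 18674 > 12769 = 113² → acute
(280,406,294): 280²+294² = 164836 = 406² → right
(59,178,137): 59²+137² = 22250 < 31684 = 178² → obtuse
2 of the 4 are acute.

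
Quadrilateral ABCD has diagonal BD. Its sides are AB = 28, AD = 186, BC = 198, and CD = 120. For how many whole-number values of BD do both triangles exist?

From triangle ABD: 158 < BD < 214.
From triangle CBD: 78 < BD < 318.
Intersection: 158 < BD < 214, so integers 159 through 213: 55 values.

55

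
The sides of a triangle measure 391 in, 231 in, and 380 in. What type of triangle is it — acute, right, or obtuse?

acute

Compare the square of the longest side to the sum of squares of the other two: 231² + 380² = 197761 > 152881 = 391².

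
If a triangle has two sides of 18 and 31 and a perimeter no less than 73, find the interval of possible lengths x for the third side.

Triangle inequality alone gives 13 < x < 49.
The perimeter condition gives x ≥ 73 − 18 − 31 = 24.
Intersecting the two: 24 ≤ x < 49.

24 ≤ x < 49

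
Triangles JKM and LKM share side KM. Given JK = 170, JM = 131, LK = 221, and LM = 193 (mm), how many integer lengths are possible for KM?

From triangle JKM: 39 < KM < 301.
From triangle LKM: 28 < KM < 414.
Intersection: 39 < KM < 301, so integers 40 through 300: 261 values.

261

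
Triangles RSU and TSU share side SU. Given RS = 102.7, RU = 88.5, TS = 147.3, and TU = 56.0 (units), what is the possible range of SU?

From triangle RSU: |102.7 − 88.5| < SU < 102.7 + 88.5, i.e. 14.2 < SU < 191.2.
From triangle TSU: 91.3 < SU < 203.3.
Both must hold, so SU lies in the intersection.

91.3 < SU < 191.2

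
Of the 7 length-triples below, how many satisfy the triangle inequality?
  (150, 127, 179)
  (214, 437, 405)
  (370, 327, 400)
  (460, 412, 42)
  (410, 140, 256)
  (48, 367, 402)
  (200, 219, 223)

(127,150,179): 127+150 > 179 → valid
(214,405,437): 214+405 > 437 → valid
(327,370,400): 327+370 > 400 → valid
(42,412,460): 42+412 ≤ 460 → not valid
(140,256,410): 140+256 ≤ 410 → not valid
(48,367,402): 48+367 > 402 → valid
(200,219,223): 200+219 > 223 → valid
5 of the 7 triples form a triangle.

5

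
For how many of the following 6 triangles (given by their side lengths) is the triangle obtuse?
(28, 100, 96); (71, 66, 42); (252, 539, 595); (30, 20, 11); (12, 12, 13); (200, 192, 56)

(28,100,96): 28²+96² = 10000 = 100² → right
(71,66,42): 42²+66² = 6120 > 5041 = 71² → acute
(252,539,595): 252²+539² = 354025 = 595² → right
(30,20,11): 11²+20² = 521 < 900 = 30² → obtuse
(12,12,13): 12²+12² = 288 > 169 = 13² → acute
(200,192,56): 56²+192² = 40000 = 200² → right
1 of the 6 is obtuse.

1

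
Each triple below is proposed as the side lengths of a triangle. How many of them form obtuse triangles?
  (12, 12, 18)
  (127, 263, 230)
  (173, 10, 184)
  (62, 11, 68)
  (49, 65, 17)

(12,12,18): 12²+12² = 288 < 324 = 18² → obtuse
(127,263,230): 127²+230² = 69029 < 69169 = 263² → obtuse
(173,10,184): 10+173 ≤ 184, not a triangle
(62,11,68): 11²+62² = 3965 < 4624 = 68² → obtuse
(49,65,17): 17²+49² = 2690 < 4225 = 65² → obtuse
4 of the 5 are obtuse.

4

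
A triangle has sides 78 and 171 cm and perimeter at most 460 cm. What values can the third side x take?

Triangle inequality alone gives 93 < x < 249.
The perimeter condition gives x ≤ 460 − 78 − 171 = 211.
Intersecting the two: 93 < x ≤ 211.

93 < x ≤ 211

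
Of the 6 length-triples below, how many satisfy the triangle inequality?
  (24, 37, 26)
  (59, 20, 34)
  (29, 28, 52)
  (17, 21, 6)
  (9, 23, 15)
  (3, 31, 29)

5

(24,26,37): 24+26 > 37 → valid
(20,34,59): 20+34 ≤ 59 → not valid
(28,29,52): 28+29 > 52 → valid
(6,17,21): 6+17 > 21 → valid
(9,15,23): 9+15 > 23 → valid
(3,29,31): 3+29 > 31 → valid
5 of the 6 triples form a triangle.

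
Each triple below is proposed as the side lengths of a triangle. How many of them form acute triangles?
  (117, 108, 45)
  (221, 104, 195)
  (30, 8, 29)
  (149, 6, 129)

(117,108,45): 45²+108² = 13689 = 117² → right
(221,104,195): 104²+195² = 48841 = 221² → right
(30,8,29): 8²+29² = 905 > 900 = 30² → acute
(149,6,129): 6+129 ≤ 149, not a triangle
1 of the 4 is acute.

1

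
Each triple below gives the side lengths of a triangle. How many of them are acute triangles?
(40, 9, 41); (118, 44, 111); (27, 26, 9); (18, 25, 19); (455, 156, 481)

3

(40,9,41): 9²+40² = 1681 = 41² → right
(118,44,111): 44²+111² = 14257 > 13924 = 118² → acute
(27,26,9): 9²+26² = 757 > 729 = 27² → acute
(18,25,19): 18²+19² = 685 > 625 = 25² → acute
(455,156,481): 156²+455² = 231361 = 481² → right
3 of the 5 are acute.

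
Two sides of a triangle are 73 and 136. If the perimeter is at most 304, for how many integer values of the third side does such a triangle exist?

32

Triangle inequality: 63 < x < 209. Perimeter ≤ 304 gives x ≤ 304 − 73 − 136 = 95.
So 63 < x ≤ 95; integers 64 through 95: 32 values.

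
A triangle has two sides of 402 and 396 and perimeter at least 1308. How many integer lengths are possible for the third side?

288

Triangle inequality: 6 < x < 798. Perimeter ≥ 1308 gives x ≥ 1308 − 402 − 396 = 510.
So 510 ≤ x < 798; integers 510 through 797: 288 values.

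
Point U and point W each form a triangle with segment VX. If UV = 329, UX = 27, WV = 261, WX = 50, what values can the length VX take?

302 < VX < 311

From triangle UVX: |329 − 27| < VX < 329 + 27, i.e. 302 < VX < 356.
From triangle WVX: 211 < VX < 311.
Both must hold, so VX lies in the intersection.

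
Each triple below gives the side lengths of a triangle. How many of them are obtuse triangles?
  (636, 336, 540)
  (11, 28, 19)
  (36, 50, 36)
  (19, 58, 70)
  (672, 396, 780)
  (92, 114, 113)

2

(636,336,540): 336²+540² = 404496 = 636² → right
(11,28,19): 11²+19² = 482 < 784 = 28² → obtuse
(36,50,36): 36²+36² = 2592 > 2500 = 50² → acute
(19,58,70): 19²+58² = 3725 < 4900 = 70² → obtuse
(672,396,780): 396²+672² = 608400 = 780² → right
(92,114,113): 92²+113² = 21233 > 12996 = 114² → acute
2 of the 6 are obtuse.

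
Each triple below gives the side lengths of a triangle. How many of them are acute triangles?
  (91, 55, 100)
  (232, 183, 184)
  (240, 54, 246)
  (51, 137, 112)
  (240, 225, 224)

3

(91,55,100): 55²+91² = 11306 > 10000 = 100² → acute
(232,183,184): 183²+184² = 67345 > 53824 = 232² → acute
(240,54,246): 54²+240² = 60516 = 246² → right
(51,137,112): 51²+112² = 15145 < 18769 = 137² → obtuse
(240,225,224): 224²+225² = 100801 > 57600 = 240² → acute
3 of the 5 are acute.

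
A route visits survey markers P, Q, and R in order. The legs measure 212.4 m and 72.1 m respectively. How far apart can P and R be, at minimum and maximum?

By the triangle inequality, |212.4 − 72.1| ≤ PR ≤ 212.4 + 72.1.

140.3 ≤ PR ≤ 284.5 m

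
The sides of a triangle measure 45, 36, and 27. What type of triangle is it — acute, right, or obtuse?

right

Compare the square of the longest side to the sum of squares of the other two: 27² + 36² = 2025 = 45².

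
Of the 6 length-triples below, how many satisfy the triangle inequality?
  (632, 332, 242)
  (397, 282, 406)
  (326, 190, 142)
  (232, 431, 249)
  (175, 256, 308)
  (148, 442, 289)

4

(242,332,632): 242+332 ≤ 632 → not valid
(282,397,406): 282+397 > 406 → valid
(142,190,326): 142+190 > 326 → valid
(232,249,431): 232+249 > 431 → valid
(175,256,308): 175+256 > 308 → valid
(148,289,442): 148+289 ≤ 442 → not valid
4 of the 6 triples form a triangle.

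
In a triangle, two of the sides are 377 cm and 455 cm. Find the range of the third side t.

By the triangle inequality, t must be less than 377 + 455 = 832 and greater than |377 − 455| = 78.

78 < t < 832 (cm)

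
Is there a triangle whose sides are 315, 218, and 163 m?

The longest side is 315, and the other two sum to 381.
Since 381 > 315, the triangle inequality holds.

Yes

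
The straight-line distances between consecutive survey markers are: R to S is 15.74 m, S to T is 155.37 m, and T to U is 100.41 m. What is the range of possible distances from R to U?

The maximum is all hops collinear in one direction: 15.74 + 155.37 + 100.41 = 271.52.
The longest hop is 155.37; the others sum to 116.15. Folding the others back against it leaves at least 155.37 − 116.15 = 39.22.

39.22 ≤ RU ≤ 271.52 m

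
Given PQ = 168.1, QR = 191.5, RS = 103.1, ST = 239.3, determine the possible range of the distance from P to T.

The maximum is all hops collinear in one direction: 168.1 + 191.5 + 103.1 + 239.3 = 702.0.
The longest hop is 239.3; the others sum to 462.7. Since 239.3 ≤ 462.7, the path can fold back on itself completely, so the minimum distance is 0.

0 ≤ PT ≤ 702.0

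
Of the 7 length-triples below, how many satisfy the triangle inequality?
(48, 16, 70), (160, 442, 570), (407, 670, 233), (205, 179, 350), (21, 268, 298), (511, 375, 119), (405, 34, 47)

(16,48,70): 16+48 ≤ 70 → not valid
(160,442,570): 160+442 > 570 → valid
(233,407,670): 233+407 ≤ 670 → not valid
(179,205,350): 179+205 > 350 → valid
(21,268,298): 21+268 ≤ 298 → not valid
(119,375,511): 119+375 ≤ 511 → not valid
(34,47,405): 34+47 ≤ 405 → not valid
2 of the 7 triples form a triangle.

2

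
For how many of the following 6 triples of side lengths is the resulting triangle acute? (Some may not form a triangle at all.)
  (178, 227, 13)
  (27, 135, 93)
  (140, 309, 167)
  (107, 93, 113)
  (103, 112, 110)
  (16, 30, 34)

2

(178,227,13): 13+178 ≤ 227, not a triangle
(27,135,93): 27+93 ≤ 135, not a triangle
(140,309,167): 140+167 ≤ 309, not a triangle
(107,93,113): 93²+107² = 20098 > 12769 = 113² → acute
(103,112,110): 103²+110² = 22709 > 12544 = 112² → acute
(16,30,34): 16²+30² = 1156 = 34² → right
2 of the 6 are acute.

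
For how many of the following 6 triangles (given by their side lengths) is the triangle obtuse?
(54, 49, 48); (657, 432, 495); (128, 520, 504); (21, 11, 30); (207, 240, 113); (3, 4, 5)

(54,49,48): 48²+49² = 4705 > 2916 = 54² → acute
(657,432,495): 432²+495² = 431649 = 657² → right
(128,520,504): 128²+504² = 270400 = 520² → right
(21,11,30): 11²+21² = 562 < 900 = 30² → obtuse
(207,240,113): 113²+207² = 55618 < 57600 = 240² → obtuse
(3,4,5): 3²+4² = 25 = 5² → right
2 of the 6 are obtuse.

2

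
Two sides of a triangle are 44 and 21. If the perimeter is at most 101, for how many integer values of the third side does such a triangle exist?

13

Triangle inequality: 23 < x < 65. Perimeter ≤ 101 gives x ≤ 101 − 44 − 21 = 36.
So 23 < x ≤ 36; integers 24 through 36: 13 values.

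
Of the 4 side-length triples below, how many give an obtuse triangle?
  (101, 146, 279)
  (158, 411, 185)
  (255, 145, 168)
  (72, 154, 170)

(101,146,279): 101+146 ≤ 279, not a triangle
(158,411,185): 158+185 ≤ 411, not a triangle
(255,145,168): 145²+168² = 49249 < 65025 = 255² → obtuse
(72,154,170): 72²+154² = 28900 = 170² → right
1 of the 4 is obtuse.

1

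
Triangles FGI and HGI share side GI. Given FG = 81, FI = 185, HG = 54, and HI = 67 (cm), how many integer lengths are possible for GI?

From triangle FGI: 104 < GI < 266.
From triangle HGI: 13 < GI < 121.
Intersection: 104 < GI < 121, so integers 105 through 120: 16 values.

16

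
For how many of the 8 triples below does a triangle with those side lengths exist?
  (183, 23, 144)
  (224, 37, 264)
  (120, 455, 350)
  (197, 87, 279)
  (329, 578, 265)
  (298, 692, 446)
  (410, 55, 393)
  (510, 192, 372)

6

(23,144,183): 23+144 ≤ 183 → not valid
(37,224,264): 37+224 ≤ 264 → not valid
(120,350,455): 120+350 > 455 → valid
(87,197,279): 87+197 > 279 → valid
(265,329,578): 265+329 > 578 → valid
(298,446,692): 298+446 > 692 → valid
(55,393,410): 55+393 > 410 → valid
(192,372,510): 192+372 > 510 → valid
6 of the 8 triples form a triangle.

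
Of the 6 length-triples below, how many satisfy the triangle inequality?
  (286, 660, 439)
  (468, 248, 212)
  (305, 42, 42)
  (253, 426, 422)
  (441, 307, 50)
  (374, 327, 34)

2

(286,439,660): 286+439 > 660 → valid
(212,248,468): 212+248 ≤ 468 → not valid
(42,42,305): 42+42 ≤ 305 → not valid
(253,422,426): 253+422 > 426 → valid
(50,307,441): 50+307 ≤ 441 → not valid
(34,327,374): 34+327 ≤ 374 → not valid
2 of the 6 triples form a triangle.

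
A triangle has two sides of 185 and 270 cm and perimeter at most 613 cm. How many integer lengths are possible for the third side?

73

Triangle inequality: 85 < x < 455. Perimeter ≤ 613 gives x ≤ 613 − 185 − 270 = 158.
So 85 < x ≤ 158; integers 86 through 158: 73 values.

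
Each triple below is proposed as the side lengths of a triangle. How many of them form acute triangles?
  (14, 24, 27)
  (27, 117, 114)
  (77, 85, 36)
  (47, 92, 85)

(14,24,27): 14²+24² = 772 > 729 = 27² → acute
(27,117,114): 27²+114² = 13725 > 13689 = 117² → acute
(77,85,36): 36²+77² = 7225 = 85² → right
(47,92,85): 47²+85² = 9434 > 8464 = 92² → acute
3 of the 4 are acute.

3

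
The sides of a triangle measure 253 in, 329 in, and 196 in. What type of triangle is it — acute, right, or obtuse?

Compare the square of the longest side to the sum of squares of the other two: 196² + 253² = 102425 < 108241 = 329².

obtuse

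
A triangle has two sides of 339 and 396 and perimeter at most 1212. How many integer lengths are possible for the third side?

Triangle inequality: 57 < x < 735. Perimeter ≤ 1212 gives x ≤ 1212 − 339 − 396 = 477.
So 57 < x ≤ 477; integers 58 through 477: 420 values.

420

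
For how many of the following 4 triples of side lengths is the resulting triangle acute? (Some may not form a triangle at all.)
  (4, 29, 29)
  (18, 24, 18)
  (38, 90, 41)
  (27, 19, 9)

(4,29,29): 4²+29² = 857 > 841 = 29² → acute
(18,24,18): 18²+18² = 648 > 576 = 24² → acute
(38,90,41): 38+41 ≤ 90, not a triangle
(27,19,9): 9²+19² = 442 < 729 = 27² → obtuse
2 of the 4 are acute.

2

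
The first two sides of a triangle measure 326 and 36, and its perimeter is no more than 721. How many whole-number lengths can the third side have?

69

Triangle inequality: 290 < x < 362. Perimeter ≤ 721 gives x ≤ 721 − 326 − 36 = 359.
So 290 < x ≤ 359; integers 291 through 359: 69 values.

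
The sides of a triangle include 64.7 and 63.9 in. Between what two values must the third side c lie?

By the triangle inequality, c must be less than 64.7 + 63.9 = 128.6 and greater than |64.7 − 63.9| = 0.8.

0.8 < c < 128.6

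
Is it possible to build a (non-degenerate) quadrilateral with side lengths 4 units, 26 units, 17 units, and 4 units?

No

For a quadrilateral, each side must be shorter than the sum of the others.
Here the longest side is 26, but the remaining 3 sides sum to only 25.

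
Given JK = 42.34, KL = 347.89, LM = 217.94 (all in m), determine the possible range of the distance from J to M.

87.61 ≤ JM ≤ 608.17 m

The maximum is all hops collinear in one direction: 42.34 + 347.89 + 217.94 = 608.17.
The longest hop is 347.89; the others sum to 260.28. Folding the others back against it leaves at least 347.89 − 260.28 = 87.61.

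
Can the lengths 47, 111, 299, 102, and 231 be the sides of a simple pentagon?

A pentagon exists iff every side is shorter than the sum of the others — equivalently, the longest side is less than the sum of the rest.
Longest side 299 < 491 (sum of the remaining 4), so yes.

Yes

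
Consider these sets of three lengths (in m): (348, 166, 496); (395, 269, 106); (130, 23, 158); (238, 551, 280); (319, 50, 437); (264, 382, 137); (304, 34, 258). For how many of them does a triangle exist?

(166,348,496): 166+348 > 496 → valid
(106,269,395): 106+269 ≤ 395 → not valid
(23,130,158): 23+130 ≤ 158 → not valid
(238,280,551): 238+280 ≤ 551 → not valid
(50,319,437): 50+319 ≤ 437 → not valid
(137,264,382): 137+264 > 382 → valid
(34,258,304): 34+258 ≤ 304 → not valid
2 of the 7 triples form a triangle.

2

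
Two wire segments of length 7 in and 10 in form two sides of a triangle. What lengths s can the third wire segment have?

By the triangle inequality, s must be less than 7 + 10 = 17 and greater than |7 − 10| = 3.

3 < s < 17 (in)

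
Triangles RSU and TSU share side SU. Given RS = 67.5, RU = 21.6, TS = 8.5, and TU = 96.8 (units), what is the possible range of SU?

From triangle RSU: |67.5 − 21.6| < SU < 67.5 + 21.6, i.e. 45.9 < SU < 89.1.
From triangle TSU: 88.3 < SU < 105.3.
Both must hold, so SU lies in the intersection.

88.3 < SU < 89.1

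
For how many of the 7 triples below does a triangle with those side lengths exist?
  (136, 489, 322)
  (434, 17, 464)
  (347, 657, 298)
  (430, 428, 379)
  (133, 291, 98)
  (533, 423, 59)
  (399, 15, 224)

1

(136,322,489): 136+322 ≤ 489 → not valid
(17,434,464): 17+434 ≤ 464 → not valid
(298,347,657): 298+347 ≤ 657 → not valid
(379,428,430): 379+428 > 430 → valid
(98,133,291): 98+133 ≤ 291 → not valid
(59,423,533): 59+423 ≤ 533 → not valid
(15,224,399): 15+224 ≤ 399 → not valid
1 of the 7 triples forms a triangle.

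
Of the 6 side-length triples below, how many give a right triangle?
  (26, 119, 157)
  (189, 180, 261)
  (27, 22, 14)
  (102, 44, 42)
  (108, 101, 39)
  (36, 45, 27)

(26,119,157): 26+119 ≤ 157, not a triangle
(189,180,261): 180²+189² = 68121 = 261² → right
(27,22,14): 14²+22² = 680 < 729 = 27² → obtuse
(102,44,42): 42+44 ≤ 102, not a triangle
(108,101,39): 39²+101² = 11722 > 11664 = 108² → acute
(36,45,27): 27²+36² = 2025 = 45² → right
2 of the 6 are right.

2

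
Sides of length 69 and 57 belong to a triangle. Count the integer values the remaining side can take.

The third side lies in the open interval (12, 126).
Integers from 13 to 125 inclusive: 125 − 13 + 1 = 113.

113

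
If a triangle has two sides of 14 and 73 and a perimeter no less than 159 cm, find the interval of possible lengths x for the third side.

72 ≤ x < 87 cm

Triangle inequality alone gives 59 < x < 87.
The perimeter condition gives x ≥ 159 − 14 − 73 = 72.
Intersecting the two: 72 ≤ x < 87.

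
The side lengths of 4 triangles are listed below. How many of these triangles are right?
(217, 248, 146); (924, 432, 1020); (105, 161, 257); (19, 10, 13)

1

(217,248,146): 146²+217² = 68405 > 61504 = 248² → acute
(924,432,1020): 432²+924² = 1040400 = 1020² → right
(105,161,257): 105²+161² = 36946 < 66049 = 257² → obtuse
(19,10,13): 10²+13² = 269 < 361 = 19² → obtuse
1 of the 4 is right.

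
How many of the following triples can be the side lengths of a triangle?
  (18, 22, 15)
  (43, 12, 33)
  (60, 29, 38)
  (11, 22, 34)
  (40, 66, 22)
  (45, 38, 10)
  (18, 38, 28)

5

(15,18,22): 15+18 > 22 → valid
(12,33,43): 12+33 > 43 → valid
(29,38,60): 29+38 > 60 → valid
(11,22,34): 11+22 ≤ 34 → not valid
(22,40,66): 22+40 ≤ 66 → not valid
(10,38,45): 10+38 > 45 → valid
(18,28,38): 18+28 > 38 → valid
5 of the 7 triples form a triangle.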